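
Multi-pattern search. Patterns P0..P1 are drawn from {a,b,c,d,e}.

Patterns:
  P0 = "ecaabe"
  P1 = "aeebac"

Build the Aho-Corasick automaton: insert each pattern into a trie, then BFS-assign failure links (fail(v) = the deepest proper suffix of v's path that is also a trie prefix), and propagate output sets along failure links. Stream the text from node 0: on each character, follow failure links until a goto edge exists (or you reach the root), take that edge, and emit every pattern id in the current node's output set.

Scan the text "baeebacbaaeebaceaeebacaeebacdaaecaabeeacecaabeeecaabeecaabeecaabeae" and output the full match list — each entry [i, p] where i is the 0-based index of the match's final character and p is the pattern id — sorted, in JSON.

Construct AC machine:
Trie nodes:
  0='ε' goto a→7 e→1
  1='e' goto c→2
  2='ec' goto a→3
  3='eca' goto a→4
  4='ecaa' goto b→5
  5='ecaab' goto e→6
  6='ecaabe' goto ·  [P0 ends]
  7='a' goto e→8
  8='ae' goto e→9
  9='aee' goto b→10
  10='aeeb' goto a→11
  11='aeeba' goto c→12
  12='aeebac' goto ·  [P1 ends]

Failure links (BFS by depth):
  fail(1) 'e': from fail(0)=0 chase 'e': 0 ⇒ 0;  out=∅∪out(0)=∅
  fail(7) 'a': from fail(0)=0 chase 'a': 0 ⇒ 0;  out=∅∪out(0)=∅
  fail(2) 'ec': from fail(1)=0 chase 'c': 0 ⇒ 0;  out=∅∪out(0)=∅
  fail(8) 'ae': from fail(7)=0 chase 'e': 0 ⇒ 1;  out=∅∪out(1)=∅
  fail(3) 'eca': from fail(2)=0 chase 'a': 0 ⇒ 7;  out=∅∪out(7)=∅
  fail(9) 'aee': from fail(8)=1 chase 'e': 1→0 ⇒ 1;  out=∅∪out(1)=∅
  fail(4) 'ecaa': from fail(3)=7 chase 'a': 7→0 ⇒ 7;  out=∅∪out(7)=∅
  fail(10) 'aeeb': from fail(9)=1 chase 'b': 1→0 ⇒ 0;  out=∅∪out(0)=∅
  fail(5) 'ecaab': from fail(4)=7 chase 'b': 7→0 ⇒ 0;  out=∅∪out(0)=∅
  fail(11) 'aeeba': from fail(10)=0 chase 'a': 0 ⇒ 7;  out=∅∪out(7)=∅
  fail(6) 'ecaabe': from fail(5)=0 chase 'e': 0 ⇒ 1;  out={0}∪out(1)={0}
  fail(12) 'aeebac': from fail(11)=7 chase 'c': 7→0 ⇒ 0;  out={1}∪out(0)={1}

Text stream:
[0] read 'b'  n0⇒n0
[1] read 'a'  n0⇒n7
[2] read 'e'  n7⇒n8
[3] read 'e'  n8⇒n9
[4] read 'b'  n9⇒n10
[5] read 'a'  n10⇒n11
[6] read 'c'  n11⇒n12  → match P1@[1:6]
[7] read 'b'  n12⇒n0 (via fail)
[8] read 'a'  n0⇒n7
[9] read 'a'  n7⇒n7 (via fail)
[10] read 'e'  n7⇒n8
[11] read 'e'  n8⇒n9
[12] read 'b'  n9⇒n10
[13] read 'a'  n10⇒n11
[14] read 'c'  n11⇒n12  → match P1@[9:14]
[15] read 'e'  n12⇒n1 (via fail)
[16] read 'a'  n1⇒n7 (via fail)
[17] read 'e'  n7⇒n8
[18] read 'e'  n8⇒n9
[19] read 'b'  n9⇒n10
[20] read 'a'  n10⇒n11
[21] read 'c'  n11⇒n12  → match P1@[16:21]
[22] read 'a'  n12⇒n7 (via fail)
[23] read 'e'  n7⇒n8
[24] read 'e'  n8⇒n9
[25] read 'b'  n9⇒n10
[26] read 'a'  n10⇒n11
[27] read 'c'  n11⇒n12  → match P1@[22:27]
[28] read 'd'  n12⇒n0 (via fail)
[29] read 'a'  n0⇒n7
[30] read 'a'  n7⇒n7 (via fail)
[31] read 'e'  n7⇒n8
[32] read 'c'  n8⇒n2 (via fail)
[33] read 'a'  n2⇒n3
[34] read 'a'  n3⇒n4
[35] read 'b'  n4⇒n5
[36] read 'e'  n5⇒n6  → match P0@[31:36]
[37] read 'e'  n6⇒n1 (via fail)
[38] read 'a'  n1⇒n7 (via fail)
[39] read 'c'  n7⇒n0 (via fail)
[40] read 'e'  n0⇒n1
[41] read 'c'  n1⇒n2
[42] read 'a'  n2⇒n3
[43] read 'a'  n3⇒n4
[44] read 'b'  n4⇒n5
[45] read 'e'  n5⇒n6  → match P0@[40:45]
[46] read 'e'  n6⇒n1 (via fail)
[47] read 'e'  n1⇒n1 (via fail)
[48] read 'c'  n1⇒n2
[49] read 'a'  n2⇒n3
[50] read 'a'  n3⇒n4
[51] read 'b'  n4⇒n5
[52] read 'e'  n5⇒n6  → match P0@[47:52]
[53] read 'e'  n6⇒n1 (via fail)
[54] read 'c'  n1⇒n2
[55] read 'a'  n2⇒n3
[56] read 'a'  n3⇒n4
[57] read 'b'  n4⇒n5
[58] read 'e'  n5⇒n6  → match P0@[53:58]
[59] read 'e'  n6⇒n1 (via fail)
[60] read 'c'  n1⇒n2
[61] read 'a'  n2⇒n3
[62] read 'a'  n3⇒n4
[63] read 'b'  n4⇒n5
[64] read 'e'  n5⇒n6  → match P0@[59:64]
[65] read 'a'  n6⇒n7 (via fail)
[66] read 'e'  n7⇒n8

All matches (sorted): [[6,1],[14,1],[21,1],[27,1],[36,0],[45,0],[52,0],[58,0],[64,0]]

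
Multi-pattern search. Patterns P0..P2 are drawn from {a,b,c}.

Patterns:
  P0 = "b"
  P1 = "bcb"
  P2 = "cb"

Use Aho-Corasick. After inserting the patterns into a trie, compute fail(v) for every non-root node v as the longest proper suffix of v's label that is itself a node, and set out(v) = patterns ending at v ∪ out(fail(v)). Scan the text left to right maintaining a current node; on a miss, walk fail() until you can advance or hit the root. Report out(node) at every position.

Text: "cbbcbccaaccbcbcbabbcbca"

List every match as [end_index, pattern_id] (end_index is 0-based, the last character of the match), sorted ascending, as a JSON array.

Build automaton:
Trie nodes:
  0='ε' goto b→1 c→4
  1='b' goto c→2  [P0 ends]
  2='bc' goto b→3
  3='bcb' goto ·  [P1 ends]
  4='c' goto b→5
  5='cb' goto ·  [P2 ends]

BFS fail/out derivation:
  fail(1) 'b': from fail(0)=0 chase 'b': 0 ⇒ 0;  out={0}∪out(0)={0}
  fail(4) 'c': from fail(0)=0 chase 'c': 0 ⇒ 0;  out=∅∪out(0)=∅
  fail(2) 'bc': from fail(1)=0 chase 'c': 0 ⇒ 4;  out=∅∪out(4)=∅
  fail(5) 'cb': from fail(4)=0 chase 'b': 0 ⇒ 1;  out={2}∪out(1)={0,2}
  fail(3) 'bcb': from fail(2)=4 chase 'b': 4 ⇒ 5;  out={1}∪out(5)={0,1,2}

Run:
i=0 'c': node 0→4
i=1 'b': node 4→5  ** P0@[1:1],P2@[0:1]
i=2 'b': node 5→1 (via fail)  ** P0@[2:2]
i=3 'c': node 1→2
i=4 'b': node 2→3  ** P0@[4:4],P1@[2:4],P2@[3:4]
i=5 'c': node 3→2 (via fail)
i=6 'c': node 2→4 (via fail)
i=7 'a': node 4→0 (via fail)
i=8 'a': node 0→0
i=9 'c': node 0→4
i=10 'c': node 4→4 (via fail)
i=11 'b': node 4→5  ** P0@[11:11],P2@[10:11]
i=12 'c': node 5→2 (via fail)
i=13 'b': node 2→3  ** P0@[13:13],P1@[11:13],P2@[12:13]
i=14 'c': node 3→2 (via fail)
i=15 'b': node 2→3  ** P0@[15:15],P1@[13:15],P2@[14:15]
i=16 'a': node 3→0 (via fail)
i=17 'b': node 0→1  ** P0@[17:17]
i=18 'b': node 1→1 (via fail)  ** P0@[18:18]
i=19 'c': node 1→2
i=20 'b': node 2→3  ** P0@[20:20],P1@[18:20],P2@[19:20]
i=21 'c': node 3→2 (via fail)
i=22 'a': node 2→0 (via fail)

Result: [[1,0],[1,2],[2,0],[4,0],[4,1],[4,2],[11,0],[11,2],[13,0],[13,1],[13,2],[15,0],[15,1],[15,2],[17,0],[18,0],[20,0],[20,1],[20,2]]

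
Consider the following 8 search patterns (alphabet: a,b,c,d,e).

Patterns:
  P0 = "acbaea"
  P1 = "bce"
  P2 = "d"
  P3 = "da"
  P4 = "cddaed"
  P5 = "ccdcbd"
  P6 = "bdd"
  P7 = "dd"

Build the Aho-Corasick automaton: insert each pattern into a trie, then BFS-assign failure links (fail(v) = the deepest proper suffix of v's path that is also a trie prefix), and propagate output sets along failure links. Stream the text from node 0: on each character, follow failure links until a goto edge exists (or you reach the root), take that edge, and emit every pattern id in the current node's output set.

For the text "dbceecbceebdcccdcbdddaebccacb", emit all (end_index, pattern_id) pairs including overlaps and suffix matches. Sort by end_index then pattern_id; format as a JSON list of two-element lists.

Build automaton:
Trie (insert patterns):
  n0 'ε': a→1 b→7 c→12 d→10
  n1 'a': c→2
  n2 'ac': b→3
  n3 'acb': a→4
  n4 'acba': e→5
  n5 'acbae': a→6
  n6 'acbaea': ·  ←P0
  n7 'b': c→8 d→23
  n8 'bc': e→9
  n9 'bce': ·  ←P1
  n10 'd': a→11 d→25  ←P2
  n11 'da': ·  ←P3
  n12 'c': c→18 d→13
  n13 'cd': d→14
  n14 'cdd': a→15
  n15 'cdda': e→16
  n16 'cddae': d→17
  n17 'cddaed': ·  ←P4
  n18 'cc': d→19
  n19 'ccd': c→20
  n20 'ccdc': b→21
  n21 'ccdcb': d→22
  n22 'ccdcbd': ·  ←P5
  n23 'bd': d→24
  n24 'bdd': ·  ←P6
  n25 'dd': ·  ←P7

Failure links (BFS by depth):
  n1('a'): parent n0 fail=0; on 'a' 0 → fail=0;  out ∅∪∅=∅
  n7('b'): parent n0 fail=0; on 'b' 0 → fail=0;  out ∅∪∅=∅
  n10('d'): parent n0 fail=0; on 'd' 0 → fail=0;  out {2}∪∅={2}
  n12('c'): parent n0 fail=0; on 'c' 0 → fail=0;  out ∅∪∅=∅
  n2('ac'): parent n1 fail=0; on 'c' 0 → fail=12;  out ∅∪∅=∅
  n8('bc'): parent n7 fail=0; on 'c' 0 → fail=12;  out ∅∪∅=∅
  n11('da'): parent n10 fail=0; on 'a' 0 → fail=1;  out {3}∪∅={3}
  n13('cd'): parent n12 fail=0; on 'd' 0 → fail=10;  out ∅∪{2}={2}
  n18('cc'): parent n12 fail=0; on 'c' 0 → fail=12;  out ∅∪∅=∅
  n23('bd'): parent n7 fail=0; on 'd' 0 → fail=10;  out ∅∪{2}={2}
  n25('dd'): parent n10 fail=0; on 'd' 0 → fail=10;  out {7}∪{2}={2,7}
  n3('acb'): parent n2 fail=12; on 'b' 12→0 → fail=7;  out ∅∪∅=∅
  n9('bce'): parent n8 fail=12; on 'e' 12→0 → fail=0;  out {1}∪∅={1}
  n14('cdd'): parent n13 fail=10; on 'd' 10 → fail=25;  out ∅∪{2,7}={2,7}
  n19('ccd'): parent n18 fail=12; on 'd' 12 → fail=13;  out ∅∪{2}={2}
  n24('bdd'): parent n23 fail=10; on 'd' 10 → fail=25;  out {6}∪{2,7}={2,6,7}
  n4('acba'): parent n3 fail=7; on 'a' 7→0 → fail=1;  out ∅∪∅=∅
  n15('cdda'): parent n14 fail=25; on 'a' 25→10 → fail=11;  out ∅∪{3}={3}
  n20('ccdc'): parent n19 fail=13; on 'c' 13→10→0 → fail=12;  out ∅∪∅=∅
  n5('acbae'): parent n4 fail=1; on 'e' 1→0 → fail=0;  out ∅∪∅=∅
  n16('cddae'): parent n15 fail=11; on 'e' 11→1→0 → fail=0;  out ∅∪∅=∅
  n21('ccdcb'): parent n20 fail=12; on 'b' 12→0 → fail=7;  out ∅∪∅=∅
  n6('acbaea'): parent n5 fail=0; on 'a' 0 → fail=1;  out {0}∪∅={0}
  n17('cddaed'): parent n16 fail=0; on 'd' 0 → fail=10;  out {4}∪{2}={2,4}
  n22('ccdcbd'): parent n21 fail=7; on 'd' 7 → fail=23;  out {5}∪{2}={2,5}

Run:
i=0 'd': node 0→10  emit P2@[0:0]
i=1 'b': node 10→7 (fail-walked)
i=2 'c': node 7→8
i=3 'e': node 8→9  emit P1@[1:3]
i=4 'e': node 9→0 (fail-walked)
i=5 'c': node 0→12
i=6 'b': node 12→7 (fail-walked)
i=7 'c': node 7→8
i=8 'e': node 8→9  emit P1@[6:8]
i=9 'e': node 9→0 (fail-walked)
i=10 'b': node 0→7
i=11 'd': node 7→23  emit P2@[11:11]
i=12 'c': node 23→12 (fail-walked)
i=13 'c': node 12→18
i=14 'c': node 18→18 (fail-walked)
i=15 'd': node 18→19  emit P2@[15:15]
i=16 'c': node 19→20
i=17 'b': node 20→21
i=18 'd': node 21→22  emit P2@[18:18],P5@[13:18]
i=19 'd': node 22→24 (fail-walked)  emit P2@[19:19],P6@[17:19],P7@[18:19]
i=20 'd': node 24→25 (fail-walked)  emit P2@[20:20],P7@[19:20]
i=21 'a': node 25→11 (fail-walked)  emit P3@[20:21]
i=22 'e': node 11→0 (fail-walked)
i=23 'b': node 0→7
i=24 'c': node 7→8
i=25 'c': node 8→18 (fail-walked)
i=26 'a': node 18→1 (fail-walked)
i=27 'c': node 1→2
i=28 'b': node 2→3

Result: [[0,2],[3,1],[8,1],[11,2],[15,2],[18,2],[18,5],[19,2],[19,6],[19,7],[20,2],[20,7],[21,3]]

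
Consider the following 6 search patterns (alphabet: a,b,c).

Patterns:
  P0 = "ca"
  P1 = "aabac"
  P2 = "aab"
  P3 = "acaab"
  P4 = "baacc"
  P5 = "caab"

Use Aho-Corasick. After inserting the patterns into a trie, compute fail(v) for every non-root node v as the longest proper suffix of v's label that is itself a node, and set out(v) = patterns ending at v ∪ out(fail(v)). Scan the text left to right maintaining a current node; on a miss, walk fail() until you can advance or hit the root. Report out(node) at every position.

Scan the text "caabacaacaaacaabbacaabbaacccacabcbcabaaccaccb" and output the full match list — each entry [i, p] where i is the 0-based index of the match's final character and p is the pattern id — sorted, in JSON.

Build automaton:
Trie (insert patterns):
  n0 'ε': a→3 b→12 c→1
  n1 'c': a→2
  n2 'ca': a→17  ←P0
  n3 'a': a→4 c→8
  n4 'aa': b→5
  n5 'aab': a→6  ←P2
  n6 'aaba': c→7
  n7 'aabac': ·  ←P1
  n8 'ac': a→9
  n9 'aca': a→10
  n10 'acaa': b→11
  n11 'acaab': ·  ←P3
  n12 'b': a→13
  n13 'ba': a→14
  n14 'baa': c→15
  n15 'baac': c→16
  n16 'baacc': ·  ←P4
  n17 'caa': b→18
  n18 'caab': ·  ←P5

Failure links (BFS by depth):
  n1('c'): parent n0 fail=0; on 'c' 0 → fail=0;  out ∅∪∅=∅
  n3('a'): parent n0 fail=0; on 'a' 0 → fail=0;  out ∅∪∅=∅
  n12('b'): parent n0 fail=0; on 'b' 0 → fail=0;  out ∅∪∅=∅
  n2('ca'): parent n1 fail=0; on 'a' 0 → fail=3;  out {0}∪∅={0}
  n4('aa'): parent n3 fail=0; on 'a' 0 → fail=3;  out ∅∪∅=∅
  n8('ac'): parent n3 fail=0; on 'c' 0 → fail=1;  out ∅∪∅=∅
  n13('ba'): parent n12 fail=0; on 'a' 0 → fail=3;  out ∅∪∅=∅
  n5('aab'): parent n4 fail=3; on 'b' 3→0 → fail=12;  out {2}∪∅={2}
  n9('aca'): parent n8 fail=1; on 'a' 1 → fail=2;  out ∅∪{0}={0}
  n14('baa'): parent n13 fail=3; on 'a' 3 → fail=4;  out ∅∪∅=∅
  n17('caa'): parent n2 fail=3; on 'a' 3 → fail=4;  out ∅∪∅=∅
  n6('aaba'): parent n5 fail=12; on 'a' 12 → fail=13;  out ∅∪∅=∅
  n10('acaa'): parent n9 fail=2; on 'a' 2 → fail=17;  out ∅∪∅=∅
  n15('baac'): parent n14 fail=4; on 'c' 4→3 → fail=8;  out ∅∪∅=∅
  n18('caab'): parent n17 fail=4; on 'b' 4 → fail=5;  out {5}∪{2}={2,5}
  n7('aabac'): parent n6 fail=13; on 'c' 13→3 → fail=8;  out {1}∪∅={1}
  n11('acaab'): parent n10 fail=17; on 'b' 17 → fail=18;  out {3}∪{2,5}={2,3,5}
  n16('baacc'): parent n15 fail=8; on 'c' 8→1→0 → fail=1;  out {4}∪∅={4}

Scan:
[0] read 'c'  n0⇒n1
[1] read 'a'  n1⇒n2  emit P0@[0:1]
[2] read 'a'  n2⇒n17
[3] read 'b'  n17⇒n18  emit P2@[1:3],P5@[0:3]
[4] read 'a'  n18⇒n6 ·f
[5] read 'c'  n6⇒n7  emit P1@[1:5]
[6] read 'a'  n7⇒n9 ·f  emit P0@[5:6]
[7] read 'a'  n9⇒n10
[8] read 'c'  n10⇒n8 ·f
[9] read 'a'  n8⇒n9  emit P0@[8:9]
[10] read 'a'  n9⇒n10
[11] read 'a'  n10⇒n4 ·f
[12] read 'c'  n4⇒n8 ·f
[13] read 'a'  n8⇒n9  emit P0@[12:13]
[14] read 'a'  n9⇒n10
[15] read 'b'  n10⇒n11  emit P2@[13:15],P3@[11:15],P5@[12:15]
[16] read 'b'  n11⇒n12 ·f
[17] read 'a'  n12⇒n13
[18] read 'c'  n13⇒n8 ·f
[19] read 'a'  n8⇒n9  emit P0@[18:19]
[20] read 'a'  n9⇒n10
[21] read 'b'  n10⇒n11  emit P2@[19:21],P3@[17:21],P5@[18:21]
[22] read 'b'  n11⇒n12 ·f
[23] read 'a'  n12⇒n13
[24] read 'a'  n13⇒n14
[25] read 'c'  n14⇒n15
[26] read 'c'  n15⇒n16  emit P4@[22:26]
[27] read 'c'  n16⇒n1 ·f
[28] read 'a'  n1⇒n2  emit P0@[27:28]
[29] read 'c'  n2⇒n8 ·f
[30] read 'a'  n8⇒n9  emit P0@[29:30]
[31] read 'b'  n9⇒n12 ·f
[32] read 'c'  n12⇒n1 ·f
[33] read 'b'  n1⇒n12 ·f
[34] read 'c'  n12⇒n1 ·f
[35] read 'a'  n1⇒n2  emit P0@[34:35]
[36] read 'b'  n2⇒n12 ·f
[37] read 'a'  n12⇒n13
[38] read 'a'  n13⇒n14
[39] read 'c'  n14⇒n15
[40] read 'c'  n15⇒n16  emit P4@[36:40]
[41] read 'a'  n16⇒n2 ·f  emit P0@[40:41]
[42] read 'c'  n2⇒n8 ·f
[43] read 'c'  n8⇒n1 ·f
[44] read 'b'  n1⇒n12 ·f

Result: [[1,0],[3,2],[3,5],[5,1],[6,0],[9,0],[13,0],[15,2],[15,3],[15,5],[19,0],[21,2],[21,3],[21,5],[26,4],[28,0],[30,0],[35,0],[40,4],[41,0]]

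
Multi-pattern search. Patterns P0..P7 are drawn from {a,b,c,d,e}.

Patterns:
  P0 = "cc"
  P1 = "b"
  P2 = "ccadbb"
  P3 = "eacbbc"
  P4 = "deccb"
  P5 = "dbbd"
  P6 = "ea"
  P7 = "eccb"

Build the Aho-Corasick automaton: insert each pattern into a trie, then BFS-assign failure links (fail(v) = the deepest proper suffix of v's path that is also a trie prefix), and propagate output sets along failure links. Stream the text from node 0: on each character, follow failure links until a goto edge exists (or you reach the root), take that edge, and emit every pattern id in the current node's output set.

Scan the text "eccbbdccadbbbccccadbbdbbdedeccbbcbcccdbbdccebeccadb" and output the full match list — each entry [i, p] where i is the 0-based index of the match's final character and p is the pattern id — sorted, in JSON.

Construct AC machine:
Trie nodes:
  n0 'ε': b→3 c→1 d→14 e→8
  n1 'c': c→2
  n2 'cc': a→4  [P0 ends]
  n3 'b': ·  [P1 ends]
  n4 'cca': d→5
  n5 'ccad': b→6
  n6 'ccadb': b→7
  n7 'ccadbb': ·  [P2 ends]
  n8 'e': a→9 c→22
  n9 'ea': c→10  [P6 ends]
  n10 'eac': b→11
  n11 'eacb': b→12
  n12 'eacbb': c→13
  n13 'eacbbc': ·  [P3 ends]
  n14 'd': b→19 e→15
  n15 'de': c→16
  n16 'dec': c→17
  n17 'decc': b→18
  n18 'deccb': ·  [P4 ends]
  n19 'db': b→20
  n20 'dbb': d→21
  n21 'dbbd': ·  [P5 ends]
  n22 'ec': c→23
  n23 'ecc': b→24
  n24 'eccb': ·  [P7 ends]

BFS fail/out derivation:
  fail(1) 'c': from fail(0)=0 chase 'c': 0 ⇒ 0;  out=∅∪out(0)=∅
  fail(3) 'b': from fail(0)=0 chase 'b': 0 ⇒ 0;  out={1}∪out(0)={1}
  fail(8) 'e': from fail(0)=0 chase 'e': 0 ⇒ 0;  out=∅∪out(0)=∅
  fail(14) 'd': from fail(0)=0 chase 'd': 0 ⇒ 0;  out=∅∪out(0)=∅
  fail(2) 'cc': from fail(1)=0 chase 'c': 0 ⇒ 1;  out={0}∪out(1)={0}
  fail(9) 'ea': from fail(8)=0 chase 'a': 0 ⇒ 0;  out={6}∪out(0)={6}
  fail(15) 'de': from fail(14)=0 chase 'e': 0 ⇒ 8;  out=∅∪out(8)=∅
  fail(19) 'db': from fail(14)=0 chase 'b': 0 ⇒ 3;  out=∅∪out(3)={1}
  fail(22) 'ec': from fail(8)=0 chase 'c': 0 ⇒ 1;  out=∅∪out(1)=∅
  fail(4) 'cca': from fail(2)=1 chase 'a': 1→0 ⇒ 0;  out=∅∪out(0)=∅
  fail(10) 'eac': from fail(9)=0 chase 'c': 0 ⇒ 1;  out=∅∪out(1)=∅
  fail(16) 'dec': from fail(15)=8 chase 'c': 8 ⇒ 22;  out=∅∪out(22)=∅
  fail(20) 'dbb': from fail(19)=3 chase 'b': 3→0 ⇒ 3;  out=∅∪out(3)={1}
  fail(23) 'ecc': from fail(22)=1 chase 'c': 1 ⇒ 2;  out=∅∪out(2)={0}
  fail(5) 'ccad': from fail(4)=0 chase 'd': 0 ⇒ 14;  out=∅∪out(14)=∅
  fail(11) 'eacb': from fail(10)=1 chase 'b': 1→0 ⇒ 3;  out=∅∪out(3)={1}
  fail(17) 'decc': from fail(16)=22 chase 'c': 22 ⇒ 23;  out=∅∪out(23)={0}
  fail(21) 'dbbd': from fail(20)=3 chase 'd': 3→0 ⇒ 14;  out={5}∪out(14)={5}
  fail(24) 'eccb': from fail(23)=2 chase 'b': 2→1→0 ⇒ 3;  out={7}∪out(3)={1,7}
  fail(6) 'ccadb': from fail(5)=14 chase 'b': 14 ⇒ 19;  out=∅∪out(19)={1}
  fail(12) 'eacbb': from fail(11)=3 chase 'b': 3→0 ⇒ 3;  out=∅∪out(3)={1}
  fail(18) 'deccb': from fail(17)=23 chase 'b': 23 ⇒ 24;  out={4}∪out(24)={1,4,7}
  fail(7) 'ccadbb': from fail(6)=19 chase 'b': 19 ⇒ 20;  out={2}∪out(20)={1,2}
  fail(13) 'eacbbc': from fail(12)=3 chase 'c': 3→0 ⇒ 1;  out={3}∪out(1)={3}

Text stream:
pos 0 'e': at 8
pos 1 'c': at 22
pos 2 'c': at 23  ** P0@[1:2]
pos 3 'b': at 24  ** P1@[3:3],P7@[0:3]
pos 4 'b': at 3 (via fail)  ** P1@[4:4]
pos 5 'd': at 14 (via fail)
pos 6 'c': at 1 (via fail)
pos 7 'c': at 2  ** P0@[6:7]
pos 8 'a': at 4
pos 9 'd': at 5
pos 10 'b': at 6  ** P1@[10:10]
pos 11 'b': at 7  ** P1@[11:11],P2@[6:11]
pos 12 'b': at 3 (via fail)  ** P1@[12:12]
pos 13 'c': at 1 (via fail)
pos 14 'c': at 2  ** P0@[13:14]
pos 15 'c': at 2 (via fail)  ** P0@[14:15]
pos 16 'c': at 2 (via fail)  ** P0@[15:16]
pos 17 'a': at 4
pos 18 'd': at 5
pos 19 'b': at 6  ** P1@[19:19]
pos 20 'b': at 7  ** P1@[20:20],P2@[15:20]
pos 21 'd': at 21 (via fail)  ** P5@[18:21]
pos 22 'b': at 19 (via fail)  ** P1@[22:22]
pos 23 'b': at 20  ** P1@[23:23]
pos 24 'd': at 21  ** P5@[21:24]
pos 25 'e': at 15 (via fail)
pos 26 'd': at 14 (via fail)
pos 27 'e': at 15
pos 28 'c': at 16
pos 29 'c': at 17  ** P0@[28:29]
pos 30 'b': at 18  ** P1@[30:30],P4@[26:30],P7@[27:30]
pos 31 'b': at 3 (via fail)  ** P1@[31:31]
pos 32 'c': at 1 (via fail)
pos 33 'b': at 3 (via fail)  ** P1@[33:33]
pos 34 'c': at 1 (via fail)
pos 35 'c': at 2  ** P0@[34:35]
pos 36 'c': at 2 (via fail)  ** P0@[35:36]
pos 37 'd': at 14 (via fail)
pos 38 'b': at 19  ** P1@[38:38]
pos 39 'b': at 20  ** P1@[39:39]
pos 40 'd': at 21  ** P5@[37:40]
pos 41 'c': at 1 (via fail)
pos 42 'c': at 2  ** P0@[41:42]
pos 43 'e': at 8 (via fail)
pos 44 'b': at 3 (via fail)  ** P1@[44:44]
pos 45 'e': at 8 (via fail)
pos 46 'c': at 22
pos 47 'c': at 23  ** P0@[46:47]
pos 48 'a': at 4 (via fail)
pos 49 'd': at 5
pos 50 'b': at 6  ** P1@[50:50]

Matches: [[2,0],[3,1],[3,7],[4,1],[7,0],[10,1],[11,1],[11,2],[12,1],[14,0],[15,0],[16,0],[19,1],[20,1],[20,2],[21,5],[22,1],[23,1],[24,5],[29,0],[30,1],[30,4],[30,7],[31,1],[33,1],[35,0],[36,0],[38,1],[39,1],[40,5],[42,0],[44,1],[47,0],[50,1]]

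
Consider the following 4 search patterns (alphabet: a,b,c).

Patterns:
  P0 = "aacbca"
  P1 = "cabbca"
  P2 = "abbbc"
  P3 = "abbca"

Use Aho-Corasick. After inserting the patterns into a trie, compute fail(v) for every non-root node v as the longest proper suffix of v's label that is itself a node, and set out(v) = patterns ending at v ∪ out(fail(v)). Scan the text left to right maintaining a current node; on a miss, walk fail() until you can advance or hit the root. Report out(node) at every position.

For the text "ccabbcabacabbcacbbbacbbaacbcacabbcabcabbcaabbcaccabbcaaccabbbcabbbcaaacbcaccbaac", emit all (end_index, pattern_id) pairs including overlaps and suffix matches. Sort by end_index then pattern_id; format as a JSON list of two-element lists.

Construct AC machine:
Trie (insert patterns):
  0='ε' goto a→1 c→7
  1='a' goto a→2 b→13
  2='aa' goto c→3
  3='aac' goto b→4
  4='aacb' goto c→5
  5='aacbc' goto a→6
  6='aacbca' goto ·  ←P0
  7='c' goto a→8
  8='ca' goto b→9
  9='cab' goto b→10
  10='cabb' goto c→11
  11='cabbc' goto a→12
  12='cabbca' goto ·  ←P1
  13='ab' goto b→14
  14='abb' goto b→15 c→17
  15='abbb' goto c→16
  16='abbbc' goto ·  ←P2
  17='abbc' goto a→18
  18='abbca' goto ·  ←P3

BFS fail/out derivation:
  fail(1) 'a': from fail(0)=0 chase 'a': 0 ⇒ 0;  out=∅∪out(0)=∅
  fail(7) 'c': from fail(0)=0 chase 'c': 0 ⇒ 0;  out=∅∪out(0)=∅
  fail(2) 'aa': from fail(1)=0 chase 'a': 0 ⇒ 1;  out=∅∪out(1)=∅
  fail(8) 'ca': from fail(7)=0 chase 'a': 0 ⇒ 1;  out=∅∪out(1)=∅
  fail(13) 'ab': from fail(1)=0 chase 'b': 0 ⇒ 0;  out=∅∪out(0)=∅
  fail(3) 'aac': from fail(2)=1 chase 'c': 1→0 ⇒ 7;  out=∅∪out(7)=∅
  fail(9) 'cab': from fail(8)=1 chase 'b': 1 ⇒ 13;  out=∅∪out(13)=∅
  fail(14) 'abb': from fail(13)=0 chase 'b': 0 ⇒ 0;  out=∅∪out(0)=∅
  fail(4) 'aacb': from fail(3)=7 chase 'b': 7→0 ⇒ 0;  out=∅∪out(0)=∅
  fail(10) 'cabb': from fail(9)=13 chase 'b': 13 ⇒ 14;  out=∅∪out(14)=∅
  fail(15) 'abbb': from fail(14)=0 chase 'b': 0 ⇒ 0;  out=∅∪out(0)=∅
  fail(17) 'abbc': from fail(14)=0 chase 'c': 0 ⇒ 7;  out=∅∪out(7)=∅
  fail(5) 'aacbc': from fail(4)=0 chase 'c': 0 ⇒ 7;  out=∅∪out(7)=∅
  fail(11) 'cabbc': from fail(10)=14 chase 'c': 14 ⇒ 17;  out=∅∪out(17)=∅
  fail(16) 'abbbc': from fail(15)=0 chase 'c': 0 ⇒ 7;  out={2}∪out(7)={2}
  fail(18) 'abbca': from fail(17)=7 chase 'a': 7 ⇒ 8;  out={3}∪out(8)={3}
  fail(6) 'aacbca': from fail(5)=7 chase 'a': 7 ⇒ 8;  out={0}∪out(8)={0}
  fail(12) 'cabbca': from fail(11)=17 chase 'a': 17 ⇒ 18;  out={1}∪out(18)={1,3}

Scan:
pos 0 'c': at 7
pos 1 'c': at 7 (via fail)
pos 2 'a': at 8
pos 3 'b': at 9
pos 4 'b': at 10
pos 5 'c': at 11
pos 6 'a': at 12  emit P1@[1:6],P3@[2:6]
pos 7 'b': at 9 (via fail)
pos 8 'a': at 1 (via fail)
pos 9 'c': at 7 (via fail)
pos 10 'a': at 8
pos 11 'b': at 9
pos 12 'b': at 10
pos 13 'c': at 11
pos 14 'a': at 12  emit P1@[9:14],P3@[10:14]
pos 15 'c': at 7 (via fail)
pos 16 'b': at 0 (via fail)
pos 17 'b': at 0
pos 18 'b': at 0
pos 19 'a': at 1
pos 20 'c': at 7 (via fail)
pos 21 'b': at 0 (via fail)
pos 22 'b': at 0
pos 23 'a': at 1
pos 24 'a': at 2
pos 25 'c': at 3
pos 26 'b': at 4
pos 27 'c': at 5
pos 28 'a': at 6  emit P0@[23:28]
pos 29 'c': at 7 (via fail)
pos 30 'a': at 8
pos 31 'b': at 9
pos 32 'b': at 10
pos 33 'c': at 11
pos 34 'a': at 12  emit P1@[29:34],P3@[30:34]
pos 35 'b': at 9 (via fail)
pos 36 'c': at 7 (via fail)
pos 37 'a': at 8
pos 38 'b': at 9
pos 39 'b': at 10
pos 40 'c': at 11
pos 41 'a': at 12  emit P1@[36:41],P3@[37:41]
pos 42 'a': at 2 (via fail)
pos 43 'b': at 13 (via fail)
pos 44 'b': at 14
pos 45 'c': at 17
pos 46 'a': at 18  emit P3@[42:46]
pos 47 'c': at 7 (via fail)
pos 48 'c': at 7 (via fail)
pos 49 'a': at 8
pos 50 'b': at 9
pos 51 'b': at 10
pos 52 'c': at 11
pos 53 'a': at 12  emit P1@[48:53],P3@[49:53]
pos 54 'a': at 2 (via fail)
pos 55 'c': at 3
pos 56 'c': at 7 (via fail)
pos 57 'a': at 8
pos 58 'b': at 9
pos 59 'b': at 10
pos 60 'b': at 15 (via fail)
pos 61 'c': at 16  emit P2@[57:61]
pos 62 'a': at 8 (via fail)
pos 63 'b': at 9
pos 64 'b': at 10
pos 65 'b': at 15 (via fail)
pos 66 'c': at 16  emit P2@[62:66]
pos 67 'a': at 8 (via fail)
pos 68 'a': at 2 (via fail)
pos 69 'a': at 2 (via fail)
pos 70 'c': at 3
pos 71 'b': at 4
pos 72 'c': at 5
pos 73 'a': at 6  emit P0@[68:73]
pos 74 'c': at 7 (via fail)
pos 75 'c': at 7 (via fail)
pos 76 'b': at 0 (via fail)
pos 77 'a': at 1
pos 78 'a': at 2
pos 79 'c': at 3

All matches (sorted): [[6,1],[6,3],[14,1],[14,3],[28,0],[34,1],[34,3],[41,1],[41,3],[46,3],[53,1],[53,3],[61,2],[66,2],[73,0]]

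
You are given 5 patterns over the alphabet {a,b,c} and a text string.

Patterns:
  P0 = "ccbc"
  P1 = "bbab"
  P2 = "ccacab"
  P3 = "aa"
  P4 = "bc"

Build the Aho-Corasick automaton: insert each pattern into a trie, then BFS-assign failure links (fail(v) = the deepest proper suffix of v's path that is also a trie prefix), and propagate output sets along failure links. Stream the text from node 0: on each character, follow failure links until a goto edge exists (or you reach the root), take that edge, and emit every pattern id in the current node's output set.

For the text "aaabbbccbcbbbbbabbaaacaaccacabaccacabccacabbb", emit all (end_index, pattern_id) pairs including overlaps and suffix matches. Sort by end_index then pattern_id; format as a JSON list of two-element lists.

Build:
Trie (insert patterns):
  0='ε' goto a→13 b→5 c→1
  1='c' goto c→2
  2='cc' goto a→9 b→3
  3='ccb' goto c→4
  4='ccbc' goto ·  ←P0
  5='b' goto b→6 c→15
  6='bb' goto a→7
  7='bba' goto b→8
  8='bbab' goto ·  ←P1
  9='cca' goto c→10
  10='ccac' goto a→11
  11='ccaca' goto b→12
  12='ccacab' goto ·  ←P2
  13='a' goto a→14
  14='aa' goto ·  ←P3
  15='bc' goto ·  ←P4

Failure links (BFS by depth):
  fail(1) 'c': from fail(0)=0 chase 'c': 0 ⇒ 0;  out=∅∪out(0)=∅
  fail(5) 'b': from fail(0)=0 chase 'b': 0 ⇒ 0;  out=∅∪out(0)=∅
  fail(13) 'a': from fail(0)=0 chase 'a': 0 ⇒ 0;  out=∅∪out(0)=∅
  fail(2) 'cc': from fail(1)=0 chase 'c': 0 ⇒ 1;  out=∅∪out(1)=∅
  fail(6) 'bb': from fail(5)=0 chase 'b': 0 ⇒ 5;  out=∅∪out(5)=∅
  fail(14) 'aa': from fail(13)=0 chase 'a': 0 ⇒ 13;  out={3}∪out(13)={3}
  fail(15) 'bc': from fail(5)=0 chase 'c': 0 ⇒ 1;  out={4}∪out(1)={4}
  fail(3) 'ccb': from fail(2)=1 chase 'b': 1→0 ⇒ 5;  out=∅∪out(5)=∅
  fail(7) 'bba': from fail(6)=5 chase 'a': 5→0 ⇒ 13;  out=∅∪out(13)=∅
  fail(9) 'cca': from fail(2)=1 chase 'a': 1→0 ⇒ 13;  out=∅∪out(13)=∅
  fail(4) 'ccbc': from fail(3)=5 chase 'c': 5 ⇒ 15;  out={0}∪out(15)={0,4}
  fail(8) 'bbab': from fail(7)=13 chase 'b': 13→0 ⇒ 5;  out={1}∪out(5)={1}
  fail(10) 'ccac': from fail(9)=13 chase 'c': 13→0 ⇒ 1;  out=∅∪out(1)=∅
  fail(11) 'ccaca': from fail(10)=1 chase 'a': 1→0 ⇒ 13;  out=∅∪out(13)=∅
  fail(12) 'ccacab': from fail(11)=13 chase 'b': 13→0 ⇒ 5;  out={2}∪out(5)={2}

Text stream:
i=0 'a': node 0→13
i=1 'a': node 13→14  emit P3@[0:1]
i=2 'a': node 14→14 ·f  emit P3@[1:2]
i=3 'b': node 14→5 ·f
i=4 'b': node 5→6
i=5 'b': node 6→6 ·f
i=6 'c': node 6→15 ·f  emit P4@[5:6]
i=7 'c': node 15→2 ·f
i=8 'b': node 2→3
i=9 'c': node 3→4  emit P0@[6:9],P4@[8:9]
i=10 'b': node 4→5 ·f
i=11 'b': node 5→6
i=12 'b': node 6→6 ·f
i=13 'b': node 6→6 ·f
i=14 'b': node 6→6 ·f
i=15 'a': node 6→7
i=16 'b': node 7→8  emit P1@[13:16]
i=17 'b': node 8→6 ·f
i=18 'a': node 6→7
i=19 'a': node 7→14 ·f  emit P3@[18:19]
i=20 'a': node 14→14 ·f  emit P3@[19:20]
i=21 'c': node 14→1 ·f
i=22 'a': node 1→13 ·f
i=23 'a': node 13→14  emit P3@[22:23]
i=24 'c': node 14→1 ·f
i=25 'c': node 1→2
i=26 'a': node 2→9
i=27 'c': node 9→10
i=28 'a': node 10→11
i=29 'b': node 11→12  emit P2@[24:29]
i=30 'a': node 12→13 ·f
i=31 'c': node 13→1 ·f
i=32 'c': node 1→2
i=33 'a': node 2→9
i=34 'c': node 9→10
i=35 'a': node 10→11
i=36 'b': node 11→12  emit P2@[31:36]
i=37 'c': node 12→15 ·f  emit P4@[36:37]
i=38 'c': node 15→2 ·f
i=39 'a': node 2→9
i=40 'c': node 9→10
i=41 'a': node 10→11
i=42 'b': node 11→12  emit P2@[37:42]
i=43 'b': node 12→6 ·f
i=44 'b': node 6→6 ·f

All matches (sorted): [[1,3],[2,3],[6,4],[9,0],[9,4],[16,1],[19,3],[20,3],[23,3],[29,2],[36,2],[37,4],[42,2]]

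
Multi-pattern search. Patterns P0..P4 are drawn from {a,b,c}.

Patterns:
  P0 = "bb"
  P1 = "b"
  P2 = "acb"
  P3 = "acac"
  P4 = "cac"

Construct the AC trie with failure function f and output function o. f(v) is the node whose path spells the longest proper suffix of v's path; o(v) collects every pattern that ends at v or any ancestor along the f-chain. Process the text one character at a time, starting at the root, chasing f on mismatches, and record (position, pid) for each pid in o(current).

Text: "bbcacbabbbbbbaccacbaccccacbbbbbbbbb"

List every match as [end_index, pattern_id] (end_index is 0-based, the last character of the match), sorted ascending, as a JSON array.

Build:
Trie nodes:
  0='ε' goto a→3 b→1 c→8
  1='b' goto b→2  [P1 ends]
  2='bb' goto ·  [P0 ends]
  3='a' goto c→4
  4='ac' goto a→6 b→5
  5='acb' goto ·  [P2 ends]
  6='aca' goto c→7
  7='acac' goto ·  [P3 ends]
  8='c' goto a→9
  9='ca' goto c→10
  10='cac' goto ·  [P4 ends]

BFS fail/out derivation:
  fail(1) 'b': from fail(0)=0 chase 'b': 0 ⇒ 0;  out={1}∪out(0)={1}
  fail(3) 'a': from fail(0)=0 chase 'a': 0 ⇒ 0;  out=∅∪out(0)=∅
  fail(8) 'c': from fail(0)=0 chase 'c': 0 ⇒ 0;  out=∅∪out(0)=∅
  fail(2) 'bb': from fail(1)=0 chase 'b': 0 ⇒ 1;  out={0}∪out(1)={0,1}
  fail(4) 'ac': from fail(3)=0 chase 'c': 0 ⇒ 8;  out=∅∪out(8)=∅
  fail(9) 'ca': from fail(8)=0 chase 'a': 0 ⇒ 3;  out=∅∪out(3)=∅
  fail(5) 'acb': from fail(4)=8 chase 'b': 8→0 ⇒ 1;  out={2}∪out(1)={1,2}
  fail(6) 'aca': from fail(4)=8 chase 'a': 8 ⇒ 9;  out=∅∪out(9)=∅
  fail(10) 'cac': from fail(9)=3 chase 'c': 3 ⇒ 4;  out={4}∪out(4)={4}
  fail(7) 'acac': from fail(6)=9 chase 'c': 9 ⇒ 10;  out={3}∪out(10)={3,4}

Scan:
i=0 'b': node 0→1  ** P1@[0:0]
i=1 'b': node 1→2  ** P0@[0:1],P1@[1:1]
i=2 'c': node 2→8 (fail-walked)
i=3 'a': node 8→9
i=4 'c': node 9→10  ** P4@[2:4]
i=5 'b': node 10→5 (fail-walked)  ** P1@[5:5],P2@[3:5]
i=6 'a': node 5→3 (fail-walked)
i=7 'b': node 3→1 (fail-walked)  ** P1@[7:7]
i=8 'b': node 1→2  ** P0@[7:8],P1@[8:8]
i=9 'b': node 2→2 (fail-walked)  ** P0@[8:9],P1@[9:9]
i=10 'b': node 2→2 (fail-walked)  ** P0@[9:10],P1@[10:10]
i=11 'b': node 2→2 (fail-walked)  ** P0@[10:11],P1@[11:11]
i=12 'b': node 2→2 (fail-walked)  ** P0@[11:12],P1@[12:12]
i=13 'a': node 2→3 (fail-walked)
i=14 'c': node 3→4
i=15 'c': node 4→8 (fail-walked)
i=16 'a': node 8→9
i=17 'c': node 9→10  ** P4@[15:17]
i=18 'b': node 10→5 (fail-walked)  ** P1@[18:18],P2@[16:18]
i=19 'a': node 5→3 (fail-walked)
i=20 'c': node 3→4
i=21 'c': node 4→8 (fail-walked)
i=22 'c': node 8→8 (fail-walked)
i=23 'c': node 8→8 (fail-walked)
i=24 'a': node 8→9
i=25 'c': node 9→10  ** P4@[23:25]
i=26 'b': node 10→5 (fail-walked)  ** P1@[26:26],P2@[24:26]
i=27 'b': node 5→2 (fail-walked)  ** P0@[26:27],P1@[27:27]
i=28 'b': node 2→2 (fail-walked)  ** P0@[27:28],P1@[28:28]
i=29 'b': node 2→2 (fail-walked)  ** P0@[28:29],P1@[29:29]
i=30 'b': node 2→2 (fail-walked)  ** P0@[29:30],P1@[30:30]
i=31 'b': node 2→2 (fail-walked)  ** P0@[30:31],P1@[31:31]
i=32 'b': node 2→2 (fail-walked)  ** P0@[31:32],P1@[32:32]
i=33 'b': node 2→2 (fail-walked)  ** P0@[32:33],P1@[33:33]
i=34 'b': node 2→2 (fail-walked)  ** P0@[33:34],P1@[34:34]

Result: [[0,1],[1,0],[1,1],[4,4],[5,1],[5,2],[7,1],[8,0],[8,1],[9,0],[9,1],[10,0],[10,1],[11,0],[11,1],[12,0],[12,1],[17,4],[18,1],[18,2],[25,4],[26,1],[26,2],[27,0],[27,1],[28,0],[28,1],[29,0],[29,1],[30,0],[30,1],[31,0],[31,1],[32,0],[32,1],[33,0],[33,1],[34,0],[34,1]]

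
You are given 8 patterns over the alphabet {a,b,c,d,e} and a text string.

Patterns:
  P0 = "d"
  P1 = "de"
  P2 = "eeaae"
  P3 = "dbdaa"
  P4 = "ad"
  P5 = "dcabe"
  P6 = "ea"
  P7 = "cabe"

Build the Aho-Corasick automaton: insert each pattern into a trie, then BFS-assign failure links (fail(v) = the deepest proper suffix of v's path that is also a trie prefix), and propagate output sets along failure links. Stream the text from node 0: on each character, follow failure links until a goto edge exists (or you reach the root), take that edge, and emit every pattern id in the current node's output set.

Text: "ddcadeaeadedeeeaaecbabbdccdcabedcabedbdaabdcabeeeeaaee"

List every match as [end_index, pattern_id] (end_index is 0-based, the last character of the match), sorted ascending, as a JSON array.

Build:
Trie nodes:
  n0 'ε': a→12 c→19 d→1 e→3
  n1 'd': b→8 c→14 e→2  ←P0
  n2 'de': ·  ←P1
  n3 'e': a→18 e→4
  n4 'ee': a→5
  n5 'eea': a→6
  n6 'eeaa': e→7
  n7 'eeaae': ·  ←P2
  n8 'db': d→9
  n9 'dbd': a→10
  n10 'dbda': a→11
  n11 'dbdaa': ·  ←P3
  n12 'a': d→13
  n13 'ad': ·  ←P4
  n14 'dc': a→15
  n15 'dca': b→16
  n16 'dcab': e→17
  n17 'dcabe': ·  ←P5
  n18 'ea': ·  ←P6
  n19 'c': a→20
  n20 'ca': b→21
  n21 'cab': e→22
  n22 'cabe': ·  ←P7

Failure links (BFS by depth):
  fail(1) 'd': from fail(0)=0 chase 'd': 0 ⇒ 0;  out={0}∪out(0)={0}
  fail(3) 'e': from fail(0)=0 chase 'e': 0 ⇒ 0;  out=∅∪out(0)=∅
  fail(12) 'a': from fail(0)=0 chase 'a': 0 ⇒ 0;  out=∅∪out(0)=∅
  fail(19) 'c': from fail(0)=0 chase 'c': 0 ⇒ 0;  out=∅∪out(0)=∅
  fail(2) 'de': from fail(1)=0 chase 'e': 0 ⇒ 3;  out={1}∪out(3)={1}
  fail(4) 'ee': from fail(3)=0 chase 'e': 0 ⇒ 3;  out=∅∪out(3)=∅
  fail(8) 'db': from fail(1)=0 chase 'b': 0 ⇒ 0;  out=∅∪out(0)=∅
  fail(13) 'ad': from fail(12)=0 chase 'd': 0 ⇒ 1;  out={4}∪out(1)={0,4}
  fail(14) 'dc': from fail(1)=0 chase 'c': 0 ⇒ 19;  out=∅∪out(19)=∅
  fail(18) 'ea': from fail(3)=0 chase 'a': 0 ⇒ 12;  out={6}∪out(12)={6}
  fail(20) 'ca': from fail(19)=0 chase 'a': 0 ⇒ 12;  out=∅∪out(12)=∅
  fail(5) 'eea': from fail(4)=3 chase 'a': 3 ⇒ 18;  out=∅∪out(18)={6}
  fail(9) 'dbd': from fail(8)=0 chase 'd': 0 ⇒ 1;  out=∅∪out(1)={0}
  fail(15) 'dca': from fail(14)=19 chase 'a': 19 ⇒ 20;  out=∅∪out(20)=∅
  fail(21) 'cab': from fail(20)=12 chase 'b': 12→0 ⇒ 0;  out=∅∪out(0)=∅
  fail(6) 'eeaa': from fail(5)=18 chase 'a': 18→12→0 ⇒ 12;  out=∅∪out(12)=∅
  fail(10) 'dbda': from fail(9)=1 chase 'a': 1→0 ⇒ 12;  out=∅∪out(12)=∅
  fail(16) 'dcab': from fail(15)=20 chase 'b': 20 ⇒ 21;  out=∅∪out(21)=∅
  fail(22) 'cabe': from fail(21)=0 chase 'e': 0 ⇒ 3;  out={7}∪out(3)={7}
  fail(7) 'eeaae': from fail(6)=12 chase 'e': 12→0 ⇒ 3;  out={2}∪out(3)={2}
  fail(11) 'dbdaa': from fail(10)=12 chase 'a': 12→0 ⇒ 12;  out={3}∪out(12)={3}
  fail(17) 'dcabe': from fail(16)=21 chase 'e': 21 ⇒ 22;  out={5}∪out(22)={5,7}

Run:
pos 0 'd': at 1  → match P0@[0:0]
pos 1 'd': at 1 (via fail)  → match P0@[1:1]
pos 2 'c': at 14
pos 3 'a': at 15
pos 4 'd': at 13 (via fail)  → match P0@[4:4],P4@[3:4]
pos 5 'e': at 2 (via fail)  → match P1@[4:5]
pos 6 'a': at 18 (via fail)  → match P6@[5:6]
pos 7 'e': at 3 (via fail)
pos 8 'a': at 18  → match P6@[7:8]
pos 9 'd': at 13 (via fail)  → match P0@[9:9],P4@[8:9]
pos 10 'e': at 2 (via fail)  → match P1@[9:10]
pos 11 'd': at 1 (via fail)  → match P0@[11:11]
pos 12 'e': at 2  → match P1@[11:12]
pos 13 'e': at 4 (via fail)
pos 14 'e': at 4 (via fail)
pos 15 'a': at 5  → match P6@[14:15]
pos 16 'a': at 6
pos 17 'e': at 7  → match P2@[13:17]
pos 18 'c': at 19 (via fail)
pos 19 'b': at 0 (via fail)
pos 20 'a': at 12
pos 21 'b': at 0 (via fail)
pos 22 'b': at 0
pos 23 'd': at 1  → match P0@[23:23]
pos 24 'c': at 14
pos 25 'c': at 19 (via fail)
pos 26 'd': at 1 (via fail)  → match P0@[26:26]
pos 27 'c': at 14
pos 28 'a': at 15
pos 29 'b': at 16
pos 30 'e': at 17  → match P5@[26:30],P7@[27:30]
pos 31 'd': at 1 (via fail)  → match P0@[31:31]
pos 32 'c': at 14
pos 33 'a': at 15
pos 34 'b': at 16
pos 35 'e': at 17  → match P5@[31:35],P7@[32:35]
pos 36 'd': at 1 (via fail)  → match P0@[36:36]
pos 37 'b': at 8
pos 38 'd': at 9  → match P0@[38:38]
pos 39 'a': at 10
pos 40 'a': at 11  → match P3@[36:40]
pos 41 'b': at 0 (via fail)
pos 42 'd': at 1  → match P0@[42:42]
pos 43 'c': at 14
pos 44 'a': at 15
pos 45 'b': at 16
pos 46 'e': at 17  → match P5@[42:46],P7@[43:46]
pos 47 'e': at 4 (via fail)
pos 48 'e': at 4 (via fail)
pos 49 'e': at 4 (via fail)
pos 50 'a': at 5  → match P6@[49:50]
pos 51 'a': at 6
pos 52 'e': at 7  → match P2@[48:52]
pos 53 'e': at 4 (via fail)

Matches: [[0,0],[1,0],[4,0],[4,4],[5,1],[6,6],[8,6],[9,0],[9,4],[10,1],[11,0],[12,1],[15,6],[17,2],[23,0],[26,0],[30,5],[30,7],[31,0],[35,5],[35,7],[36,0],[38,0],[40,3],[42,0],[46,5],[46,7],[50,6],[52,2]]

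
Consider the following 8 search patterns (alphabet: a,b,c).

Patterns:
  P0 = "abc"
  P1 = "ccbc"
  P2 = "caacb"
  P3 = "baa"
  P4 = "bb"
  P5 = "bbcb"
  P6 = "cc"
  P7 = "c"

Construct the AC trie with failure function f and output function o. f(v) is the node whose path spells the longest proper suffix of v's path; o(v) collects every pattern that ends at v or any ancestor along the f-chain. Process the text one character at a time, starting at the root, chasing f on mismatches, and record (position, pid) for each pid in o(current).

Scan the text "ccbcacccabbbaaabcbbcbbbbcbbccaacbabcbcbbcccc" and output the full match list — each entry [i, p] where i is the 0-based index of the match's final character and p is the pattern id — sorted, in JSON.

Construct AC machine:
Trie nodes:
  n0 'ε': a→1 b→12 c→4
  n1 'a': b→2
  n2 'ab': c→3
  n3 'abc': ·  ←P0
  n4 'c': a→8 c→5  ←P7
  n5 'cc': b→6  ←P6
  n6 'ccb': c→7
  n7 'ccbc': ·  ←P1
  n8 'ca': a→9
  n9 'caa': c→10
  n10 'caac': b→11
  n11 'caacb': ·  ←P2
  n12 'b': a→13 b→15
  n13 'ba': a→14
  n14 'baa': ·  ←P3
  n15 'bb': c→16  ←P4
  n16 'bbc': b→17
  n17 'bbcb': ·  ←P5

BFS fail/out derivation:
  fail(1) 'a': from fail(0)=0 chase 'a': 0 ⇒ 0;  out=∅∪out(0)=∅
  fail(4) 'c': from fail(0)=0 chase 'c': 0 ⇒ 0;  out={7}∪out(0)={7}
  fail(12) 'b': from fail(0)=0 chase 'b': 0 ⇒ 0;  out=∅∪out(0)=∅
  fail(2) 'ab': from fail(1)=0 chase 'b': 0 ⇒ 12;  out=∅∪out(12)=∅
  fail(5) 'cc': from fail(4)=0 chase 'c': 0 ⇒ 4;  out={6}∪out(4)={6,7}
  fail(8) 'ca': from fail(4)=0 chase 'a': 0 ⇒ 1;  out=∅∪out(1)=∅
  fail(13) 'ba': from fail(12)=0 chase 'a': 0 ⇒ 1;  out=∅∪out(1)=∅
  fail(15) 'bb': from fail(12)=0 chase 'b': 0 ⇒ 12;  out={4}∪out(12)={4}
  fail(3) 'abc': from fail(2)=12 chase 'c': 12→0 ⇒ 4;  out={0}∪out(4)={0,7}
  fail(6) 'ccb': from fail(5)=4 chase 'b': 4→0 ⇒ 12;  out=∅∪out(12)=∅
  fail(9) 'caa': from fail(8)=1 chase 'a': 1→0 ⇒ 1;  out=∅∪out(1)=∅
  fail(14) 'baa': from fail(13)=1 chase 'a': 1→0 ⇒ 1;  out={3}∪out(1)={3}
  fail(16) 'bbc': from fail(15)=12 chase 'c': 12→0 ⇒ 4;  out=∅∪out(4)={7}
  fail(7) 'ccbc': from fail(6)=12 chase 'c': 12→0 ⇒ 4;  out={1}∪out(4)={1,7}
  fail(10) 'caac': from fail(9)=1 chase 'c': 1→0 ⇒ 4;  out=∅∪out(4)={7}
  fail(17) 'bbcb': from fail(16)=4 chase 'b': 4→0 ⇒ 12;  out={5}∪out(12)={5}
  fail(11) 'caacb': from fail(10)=4 chase 'b': 4→0 ⇒ 12;  out={2}∪out(12)={2}

Scan:
[0] read 'c'  n0⇒n4  → match P7@[0:0]
[1] read 'c'  n4⇒n5  → match P6@[0:1],P7@[1:1]
[2] read 'b'  n5⇒n6
[3] read 'c'  n6⇒n7  → match P1@[0:3],P7@[3:3]
[4] read 'a'  n7⇒n8 (fail-walked)
[5] read 'c'  n8⇒n4 (fail-walked)  → match P7@[5:5]
[6] read 'c'  n4⇒n5  → match P6@[5:6],P7@[6:6]
[7] read 'c'  n5⇒n5 (fail-walked)  → match P6@[6:7],P7@[7:7]
[8] read 'a'  n5⇒n8 (fail-walked)
[9] read 'b'  n8⇒n2 (fail-walked)
[10] read 'b'  n2⇒n15 (fail-walked)  → match P4@[9:10]
[11] read 'b'  n15⇒n15 (fail-walked)  → match P4@[10:11]
[12] read 'a'  n15⇒n13 (fail-walked)
[13] read 'a'  n13⇒n14  → match P3@[11:13]
[14] read 'a'  n14⇒n1 (fail-walked)
[15] read 'b'  n1⇒n2
[16] read 'c'  n2⇒n3  → match P0@[14:16],P7@[16:16]
[17] read 'b'  n3⇒n12 (fail-walked)
[18] read 'b'  n12⇒n15  → match P4@[17:18]
[19] read 'c'  n15⇒n16  → match P7@[19:19]
[20] read 'b'  n16⇒n17  → match P5@[17:20]
[21] read 'b'  n17⇒n15 (fail-walked)  → match P4@[20:21]
[22] read 'b'  n15⇒n15 (fail-walked)  → match P4@[21:22]
[23] read 'b'  n15⇒n15 (fail-walked)  → match P4@[22:23]
[24] read 'c'  n15⇒n16  → match P7@[24:24]
[25] read 'b'  n16⇒n17  → match P5@[22:25]
[26] read 'b'  n17⇒n15 (fail-walked)  → match P4@[25:26]
[27] read 'c'  n15⇒n16  → match P7@[27:27]
[28] read 'c'  n16⇒n5 (fail-walked)  → match P6@[27:28],P7@[28:28]
[29] read 'a'  n5⇒n8 (fail-walked)
[30] read 'a'  n8⇒n9
[31] read 'c'  n9⇒n10  → match P7@[31:31]
[32] read 'b'  n10⇒n11  → match P2@[28:32]
[33] read 'a'  n11⇒n13 (fail-walked)
[34] read 'b'  n13⇒n2 (fail-walked)
[35] read 'c'  n2⇒n3  → match P0@[33:35],P7@[35:35]
[36] read 'b'  n3⇒n12 (fail-walked)
[37] read 'c'  n12⇒n4 (fail-walked)  → match P7@[37:37]
[38] read 'b'  n4⇒n12 (fail-walked)
[39] read 'b'  n12⇒n15  → match P4@[38:39]
[40] read 'c'  n15⇒n16  → match P7@[40:40]
[41] read 'c'  n16⇒n5 (fail-walked)  → match P6@[40:41],P7@[41:41]
[42] read 'c'  n5⇒n5 (fail-walked)  → match P6@[41:42],P7@[42:42]
[43] read 'c'  n5⇒n5 (fail-walked)  → match P6@[42:43],P7@[43:43]

Result: [[0,7],[1,6],[1,7],[3,1],[3,7],[5,7],[6,6],[6,7],[7,6],[7,7],[10,4],[11,4],[13,3],[16,0],[16,7],[18,4],[19,7],[20,5],[21,4],[22,4],[23,4],[24,7],[25,5],[26,4],[27,7],[28,6],[28,7],[31,7],[32,2],[35,0],[35,7],[37,7],[39,4],[40,7],[41,6],[41,7],[42,6],[42,7],[43,6],[43,7]]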